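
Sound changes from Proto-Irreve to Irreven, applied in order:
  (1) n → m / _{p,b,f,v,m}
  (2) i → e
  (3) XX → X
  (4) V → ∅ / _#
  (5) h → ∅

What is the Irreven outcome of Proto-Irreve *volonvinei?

volomven

Irreven: *volonvinei
  volonvinei → volomvinei   [nasal place assimilation]
  volomvinei → volomvenee   [vowel merger]
  volomvenee → volomvene   [degemination]
  volomvene → volomven   [apocope]
  volomven (rule 5 does not apply)
  giving Irreven volomven.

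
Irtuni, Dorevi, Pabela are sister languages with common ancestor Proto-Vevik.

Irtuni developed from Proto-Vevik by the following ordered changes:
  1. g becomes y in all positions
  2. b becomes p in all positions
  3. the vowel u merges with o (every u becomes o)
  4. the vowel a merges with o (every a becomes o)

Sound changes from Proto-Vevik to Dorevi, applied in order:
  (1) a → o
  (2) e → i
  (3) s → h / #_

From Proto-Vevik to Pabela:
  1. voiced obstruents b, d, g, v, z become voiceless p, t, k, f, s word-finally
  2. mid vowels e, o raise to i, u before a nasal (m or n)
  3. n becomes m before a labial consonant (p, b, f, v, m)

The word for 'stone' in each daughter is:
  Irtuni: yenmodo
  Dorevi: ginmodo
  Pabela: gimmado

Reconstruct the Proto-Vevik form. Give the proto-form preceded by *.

Position 5: Irtuni has o, Dorevi has o, Pabela has a. Pabela preserves a here (none of its changes turn any other segment into a), so the proto-segment is *a.
Position 2: Irtuni has e, Dorevi has i, Pabela has i. Irtuni preserves e here (none of its changes turn any other segment into e), so the proto-segment is *e.
Continuing position by position gives *genmado; check it forward:
Irtuni: start from *genmado.
  rule 1 (unconditioned shift): genmado → yenmado
  rule 2: no change — yenmado
  rule 3: no change — yenmado
  rule 4 (vowel merger): yenmado → yenmodo
  ⇒ Irtuni yenmodo
Dorevi: *genmado
  genmado → genmodo   [vowel merger]
  genmodo → ginmodo   [vowel merger]
  ginmodo (rule 3 does not apply)
  giving Dorevi ginmodo.
Pabela: *genmado > ginmado > gimmado  (by pre-nasal raising, nasal place assimilation)
No other proto-form is consistent with every reflex, so the reconstruction is *genmado.

*genmado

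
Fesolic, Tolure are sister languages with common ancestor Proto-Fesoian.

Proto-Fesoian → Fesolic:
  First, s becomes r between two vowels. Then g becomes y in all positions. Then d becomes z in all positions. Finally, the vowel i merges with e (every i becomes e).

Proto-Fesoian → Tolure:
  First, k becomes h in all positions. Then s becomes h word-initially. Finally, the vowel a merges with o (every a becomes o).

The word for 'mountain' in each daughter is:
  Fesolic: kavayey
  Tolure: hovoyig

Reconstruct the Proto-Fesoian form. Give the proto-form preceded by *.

Position 2: Fesolic has a, Tolure has o. Fesolic preserves a here (none of its changes turn any other segment into a), so the proto-segment is *a.
Position 4: Fesolic has a, Tolure has o. Fesolic preserves a here (none of its changes turn any other segment into a), so the proto-segment is *a.
Position 6: Fesolic has e, Tolure has i. Tolure preserves i here (none of its changes turn any other segment into i), so the proto-segment is *i.
Continuing position by position gives *kavayig; check it forward:
Fesolic: *kavayig
  kavayig (rule 1 does not apply)
  kavayig → kavayiy   [unconditioned shift]
  kavayiy (rule 3 does not apply)
  kavayiy → kavayey   [vowel merger]
  giving Fesolic kavayey.
Tolure: start from *kavayig.
  rule 1 (unconditioned shift): kavayig → havayig
  rule 2: no change — havayig
  rule 3 (vowel merger): havayig → hovoyig
  ⇒ Tolure hovoyig
No other proto-form is consistent with every reflex, so the reconstruction is *kavayig.

*kavayig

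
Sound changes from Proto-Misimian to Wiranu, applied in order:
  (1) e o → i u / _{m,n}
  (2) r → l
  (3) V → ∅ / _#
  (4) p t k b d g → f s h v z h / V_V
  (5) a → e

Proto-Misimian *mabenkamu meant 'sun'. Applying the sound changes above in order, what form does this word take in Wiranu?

mevinkem

Wiranu: *mabenkamu > mabinkamu > mabinkam > mavinkam > mevinkem  (by pre-nasal raising, apocope, intervocalic lenition, vowel merger)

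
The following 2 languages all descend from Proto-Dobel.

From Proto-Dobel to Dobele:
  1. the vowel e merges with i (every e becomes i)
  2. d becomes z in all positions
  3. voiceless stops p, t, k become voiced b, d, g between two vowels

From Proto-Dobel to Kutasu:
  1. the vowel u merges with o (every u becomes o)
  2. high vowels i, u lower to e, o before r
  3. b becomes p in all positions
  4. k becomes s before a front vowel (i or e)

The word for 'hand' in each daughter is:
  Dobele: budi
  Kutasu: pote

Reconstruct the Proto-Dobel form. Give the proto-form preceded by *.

*bute

Position 4: Dobele has i, Kutasu has e. Taking the neighbouring segments as reconstructed: Dobele i could go back to *e or *i; Kutasu e can only go back to *e — the one source consistent with every daughter is *e.
Position 2: Dobele has u, Kutasu has o. Dobele preserves u here (none of its changes turn any other segment into u), so the proto-segment is *u.
Position 3: Dobele has d, Kutasu has t. Kutasu preserves t here (none of its changes turn any other segment into t), so the proto-segment is *t.
This points to *bute. Verify forward in each daughter:
Dobele: start from *bute.
  rule 1 (vowel merger): bute → buti
  rule 2: no change — buti
  rule 3 (intervocalic voicing): buti → budi
  ⇒ Dobele budi
Kutasu: *bute
  bute → bote   [vowel merger]
  bote (rule 2 does not apply)
  bote → pote   [unconditioned shift]
  pote (rule 4 does not apply)
  giving Kutasu pote.
*bute is the unique common source.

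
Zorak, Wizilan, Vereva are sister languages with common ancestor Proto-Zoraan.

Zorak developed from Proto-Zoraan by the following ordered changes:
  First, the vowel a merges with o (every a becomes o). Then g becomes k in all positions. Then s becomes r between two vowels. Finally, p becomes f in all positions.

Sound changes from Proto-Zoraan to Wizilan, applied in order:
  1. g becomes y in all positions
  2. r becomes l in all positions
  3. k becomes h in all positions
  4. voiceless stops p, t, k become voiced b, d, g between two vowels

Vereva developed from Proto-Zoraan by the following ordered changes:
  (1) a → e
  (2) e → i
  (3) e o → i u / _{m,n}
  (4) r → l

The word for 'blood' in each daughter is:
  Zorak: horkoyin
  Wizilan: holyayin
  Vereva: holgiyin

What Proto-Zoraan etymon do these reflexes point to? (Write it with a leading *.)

*horgayin

Position 4: Zorak has k, Wizilan has y, Vereva has g. Vereva preserves g here (none of its changes turn any other segment into g), so the proto-segment is *g.
Position 3: Zorak has r, Wizilan has l, Vereva has l. Taking the neighbouring segments as reconstructed: Zorak r can only go back to *r; Wizilan l could go back to *l or *r; Vereva l could go back to *l or *r — the one source consistent with every daughter is *r.
Continuing position by position gives *horgayin; check it forward:
Zorak: *horgayin > horgoyin > horkoyin  (by vowel merger, unconditioned shift)
Wizilan: *horgayin > horyayin > holyayin  (by unconditioned shift, unconditioned shift)
Vereva: *horgayin
  horgayin → horgeyin   [vowel merger]
  horgeyin → horgiyin   [vowel merger]
  horgiyin (rule 3 does not apply)
  horgiyin → holgiyin   [unconditioned shift]
  giving Vereva holgiyin.
No other proto-form is consistent with every reflex, so the reconstruction is *horgayin.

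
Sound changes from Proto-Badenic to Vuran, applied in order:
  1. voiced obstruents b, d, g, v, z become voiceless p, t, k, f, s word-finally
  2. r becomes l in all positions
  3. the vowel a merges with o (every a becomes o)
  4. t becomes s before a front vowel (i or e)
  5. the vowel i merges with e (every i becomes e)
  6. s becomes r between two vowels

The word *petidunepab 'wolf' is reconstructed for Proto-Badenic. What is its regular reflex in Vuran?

Vuran: *petidunepab
  petidunepab → petidunepap   [final devoicing]
  petidunepap (rule 2 does not apply)
  petidunepap → petidunepop   [vowel merger]
  petidunepop → pesidunepop   [palatalisation]
  pesidunepop → pesedunepop   [vowel merger]
  pesedunepop → peredunepop   [rhotacism]
  giving Vuran peredunepop.

peredunepop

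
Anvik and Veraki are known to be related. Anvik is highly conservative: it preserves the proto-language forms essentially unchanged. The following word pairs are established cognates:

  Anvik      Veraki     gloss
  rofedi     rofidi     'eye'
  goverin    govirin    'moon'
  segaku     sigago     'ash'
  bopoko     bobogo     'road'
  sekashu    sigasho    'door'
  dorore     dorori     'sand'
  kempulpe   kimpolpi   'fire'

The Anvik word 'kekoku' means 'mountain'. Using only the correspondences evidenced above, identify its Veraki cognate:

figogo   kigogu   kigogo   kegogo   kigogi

kigogo

rofedi ~ rofidi, segaku ~ sigago — Anvik e corresponds to Veraki i after a consonant, before a consonant other than r, m, n, p, b, f, v.
bopoko ~ bobogo — Anvik k corresponds to Veraki g between vowels (before a back vowel).
segaku ~ sigago — Anvik k corresponds to Veraki g between vowels (before a back vowel).
segaku ~ sigago, sekashu ~ sigasho — Anvik u corresponds to Veraki o word-finally.
Applying these to Anvik 'kekoku':
  kekoku → kikoku   (e→i after a consonant, before a consonant other than r, m, n, p, b, f, v)
  kikoku → kigoku   (k→g between vowels (before a back vowel))
  kigoku → kigogu   (k→g between vowels (before a back vowel))
  kigogu → kigogo   (u→o word-finally)
So the Veraki cognate is 'kigogo'.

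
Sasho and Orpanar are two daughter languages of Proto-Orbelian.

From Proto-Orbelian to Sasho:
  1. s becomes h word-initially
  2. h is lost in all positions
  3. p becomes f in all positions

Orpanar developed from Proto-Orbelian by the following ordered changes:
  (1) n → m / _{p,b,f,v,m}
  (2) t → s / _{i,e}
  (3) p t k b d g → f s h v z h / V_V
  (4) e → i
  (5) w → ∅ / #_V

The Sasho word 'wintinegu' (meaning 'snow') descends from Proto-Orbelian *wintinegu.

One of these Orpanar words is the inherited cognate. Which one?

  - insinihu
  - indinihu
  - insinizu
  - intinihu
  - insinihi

insinihu

Orpanar: start from *wintinegu.
  rule 1: no change — wintinegu
  rule 2 (palatalisation): wintinegu → winsinegu
  rule 3 (intervocalic lenition): winsinegu → winsinehu
  rule 4 (vowel merger): winsinehu → winsinihu
  rule 5 (glide loss): winsinihu → insinihu
  ⇒ Orpanar insinihu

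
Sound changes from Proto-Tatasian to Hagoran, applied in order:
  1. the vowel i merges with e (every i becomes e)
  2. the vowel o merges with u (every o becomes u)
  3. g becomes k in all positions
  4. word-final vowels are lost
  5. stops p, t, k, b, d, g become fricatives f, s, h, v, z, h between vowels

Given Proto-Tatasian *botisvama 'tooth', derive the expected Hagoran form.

busesvam

Hagoran: start from *botisvama.
  rule 1 (vowel merger): botisvama → botesvama
  rule 2 (vowel merger): botesvama → butesvama
  rule 3: no change — butesvama
  rule 4 (apocope): butesvama → butesvam
  rule 5 (intervocalic lenition): butesvam → busesvam
  ⇒ Hagoran busesvam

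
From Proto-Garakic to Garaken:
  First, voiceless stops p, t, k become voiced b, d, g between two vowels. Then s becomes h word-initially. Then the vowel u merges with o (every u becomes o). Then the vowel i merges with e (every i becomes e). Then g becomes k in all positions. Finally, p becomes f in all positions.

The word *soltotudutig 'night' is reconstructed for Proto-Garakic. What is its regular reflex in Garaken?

Garaken: start from *soltotudutig.
  rule 1 (intervocalic voicing): soltotudutig → soltodududig
  rule 2 (debuccalisation): soltodududig → holtodududig
  rule 3 (vowel merger): holtodududig → holtodododig
  rule 4 (vowel merger): holtodododig → holtodododeg
  rule 5 (unconditioned shift): holtodododeg → holtodododek
  rule 6: no change — holtodododek
  ⇒ Garaken holtodododek

holtodododek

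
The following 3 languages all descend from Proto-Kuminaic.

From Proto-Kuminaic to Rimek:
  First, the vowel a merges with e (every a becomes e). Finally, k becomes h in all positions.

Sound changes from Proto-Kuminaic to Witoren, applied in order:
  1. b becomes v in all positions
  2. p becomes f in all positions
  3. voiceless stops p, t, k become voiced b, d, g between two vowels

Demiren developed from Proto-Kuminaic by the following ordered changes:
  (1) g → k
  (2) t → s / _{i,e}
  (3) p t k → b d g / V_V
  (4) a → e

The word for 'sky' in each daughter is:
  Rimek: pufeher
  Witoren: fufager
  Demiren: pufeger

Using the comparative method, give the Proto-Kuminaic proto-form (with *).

*pufaker

Position 1: Rimek has p, Witoren has f, Demiren has p. Rimek preserves p here (none of its changes turn any other segment into p), so the proto-segment is *p.
Position 5: Rimek has h, Witoren has g, Demiren has g. Taking the neighbouring segments as reconstructed: Rimek h could go back to *k or *h; Witoren g could go back to *k or *g; Demiren g could go back to *k or *g — the one source consistent with every daughter is *k.
This points to *pufaker. Verify forward in each daughter:
Rimek: *pufaker
  pufaker → pufeker   [vowel merger]
  pufeker → pufeher   [unconditioned shift]
  giving Rimek pufeher.
Witoren: *pufaker
  pufaker (rule 1 does not apply)
  pufaker → fufaker   [unconditioned shift]
  fufaker → fufager   [intervocalic voicing]
  giving Witoren fufager.
Demiren: *pufaker
  pufaker (rule 1 does not apply)
  pufaker (rule 2 does not apply)
  pufaker → pufager   [intervocalic voicing]
  pufager → pufeger   [vowel merger]
  giving Demiren pufeger.
No other proto-form is consistent with every reflex, so the reconstruction is *pufaker.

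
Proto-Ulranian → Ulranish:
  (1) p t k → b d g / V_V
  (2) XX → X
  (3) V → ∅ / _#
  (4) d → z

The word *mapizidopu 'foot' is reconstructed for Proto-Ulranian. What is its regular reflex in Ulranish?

Ulranish: start from *mapizidopu.
  rule 1 (intervocalic voicing): mapizidopu → mabizidobu
  rule 2: no change — mabizidobu
  rule 3 (apocope): mabizidobu → mabizidob
  rule 4 (unconditioned shift): mabizidob → mabizizob
  ⇒ Ulranish mabizizob

mabizizob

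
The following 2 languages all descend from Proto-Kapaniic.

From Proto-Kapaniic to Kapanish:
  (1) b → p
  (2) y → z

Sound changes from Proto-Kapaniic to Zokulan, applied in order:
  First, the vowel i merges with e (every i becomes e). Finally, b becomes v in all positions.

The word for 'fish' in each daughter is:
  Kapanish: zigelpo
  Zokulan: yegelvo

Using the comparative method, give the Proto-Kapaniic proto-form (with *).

*yigelbo

Position 6: Kapanish has p, Zokulan has v. Taking the neighbouring segments as reconstructed: Kapanish p could go back to *p or *b; Zokulan v could go back to *b or *v — the one source consistent with every daughter is *b.
Position 2: Kapanish has i, Zokulan has e. Kapanish preserves i here (none of its changes turn any other segment into i), so the proto-segment is *i.
Position 1: Kapanish has z, Zokulan has y. Zokulan preserves y here (none of its changes turn any other segment into y), so the proto-segment is *y.
Verify the candidate proto-form against each daughter:
Kapanish: *yigelbo > yigelpo > zigelpo  (by unconditioned shift, unconditioned shift)
Zokulan: *yigelbo
  yigelbo → yegelbo   [vowel merger]
  yegelbo → yegelvo   [unconditioned shift]
  giving Zokulan yegelvo.
*yigelbo is the unique common source.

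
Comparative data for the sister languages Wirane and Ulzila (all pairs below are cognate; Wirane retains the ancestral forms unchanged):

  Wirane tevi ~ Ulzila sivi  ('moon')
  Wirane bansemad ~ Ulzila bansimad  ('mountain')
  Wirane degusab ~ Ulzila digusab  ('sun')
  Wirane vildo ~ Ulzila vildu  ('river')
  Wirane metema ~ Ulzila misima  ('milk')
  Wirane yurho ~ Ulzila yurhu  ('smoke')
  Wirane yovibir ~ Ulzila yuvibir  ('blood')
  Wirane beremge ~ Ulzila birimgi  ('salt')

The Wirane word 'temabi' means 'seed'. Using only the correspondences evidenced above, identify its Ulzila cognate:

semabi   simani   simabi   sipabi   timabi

simabi

tevi ~ sivi — Wirane t corresponds to Ulzila s word-initially before a front vowel.
bansemad ~ bansimad, metema ~ misima — Wirane e corresponds to Ulzila i after a consonant, before a nasal.
Applying these to Wirane 'temabi':
  temabi → semabi   (t→s word-initially before a front vowel)
  semabi → simabi   (e→i after a consonant, before a nasal)
So the Ulzila cognate is 'simabi'.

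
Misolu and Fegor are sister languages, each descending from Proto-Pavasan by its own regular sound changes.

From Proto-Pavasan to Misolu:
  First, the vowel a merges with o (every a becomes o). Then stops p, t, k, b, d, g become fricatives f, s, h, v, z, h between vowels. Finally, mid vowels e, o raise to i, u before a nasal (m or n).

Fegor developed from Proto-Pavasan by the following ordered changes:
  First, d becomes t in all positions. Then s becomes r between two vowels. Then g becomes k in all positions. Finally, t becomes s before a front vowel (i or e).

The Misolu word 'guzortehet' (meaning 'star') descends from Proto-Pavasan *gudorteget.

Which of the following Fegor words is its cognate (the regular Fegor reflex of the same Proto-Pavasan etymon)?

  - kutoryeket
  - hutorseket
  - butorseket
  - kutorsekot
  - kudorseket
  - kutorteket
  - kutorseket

Fegor: *gudorteget > gutorteget > kutorteket > kutorseket  (by unconditioned shift, unconditioned shift, palatalisation)
The other candidates each miss or misapply at least one Fegor change.

kutorseket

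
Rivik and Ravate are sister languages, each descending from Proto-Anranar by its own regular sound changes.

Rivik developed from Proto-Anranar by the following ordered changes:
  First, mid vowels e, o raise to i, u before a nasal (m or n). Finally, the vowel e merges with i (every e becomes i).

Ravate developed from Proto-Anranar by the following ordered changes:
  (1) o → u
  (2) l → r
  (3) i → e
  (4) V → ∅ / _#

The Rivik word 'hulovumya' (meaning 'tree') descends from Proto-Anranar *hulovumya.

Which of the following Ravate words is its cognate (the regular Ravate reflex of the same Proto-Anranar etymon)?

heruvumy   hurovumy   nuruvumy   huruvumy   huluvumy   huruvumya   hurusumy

Ravate: *hulovumya
  hulovumya → huluvumya   [vowel merger]
  huluvumya → huruvumya   [unconditioned shift]
  huruvumya (rule 3 does not apply)
  huruvumya → huruvumy   [apocope]
  giving Ravate huruvumy.
Among the options, 'huruvumy' alone shows every Ravate change applied in order.

huruvumy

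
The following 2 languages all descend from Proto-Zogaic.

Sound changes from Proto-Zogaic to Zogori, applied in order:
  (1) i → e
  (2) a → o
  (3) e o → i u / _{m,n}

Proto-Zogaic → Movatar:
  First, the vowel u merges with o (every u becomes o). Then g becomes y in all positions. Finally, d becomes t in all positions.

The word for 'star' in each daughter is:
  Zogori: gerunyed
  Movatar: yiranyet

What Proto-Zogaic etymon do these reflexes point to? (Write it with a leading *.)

Position 8: Zogori has d, Movatar has t. Zogori preserves d here (none of its changes turn any other segment into d), so the proto-segment is *d.
Position 1: Zogori has g, Movatar has y. Zogori preserves g here (none of its changes turn any other segment into g), so the proto-segment is *g.
Position 2: Zogori has e, Movatar has i. Movatar preserves i here (none of its changes turn any other segment into i), so the proto-segment is *i.
This points to *giranyed. Verify forward in each daughter:
Zogori: *giranyed
  giranyed → geranyed   [vowel merger]
  geranyed → geronyed   [vowel merger]
  geronyed → gerunyed   [pre-nasal raising]
  giving Zogori gerunyed.
Movatar: *giranyed > yiranyed > yiranyet  (by unconditioned shift, unconditioned shift)
No other proto-form is consistent with every reflex, so the reconstruction is *giranyed.

*giranyed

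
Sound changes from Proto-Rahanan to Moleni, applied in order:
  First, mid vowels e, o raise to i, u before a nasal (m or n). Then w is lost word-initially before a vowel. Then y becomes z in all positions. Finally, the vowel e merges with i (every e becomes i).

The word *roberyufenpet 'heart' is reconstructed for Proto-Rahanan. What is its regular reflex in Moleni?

robirzufinpit

Moleni: *roberyufenpet
  roberyufenpet → roberyufinpet   [pre-nasal raising]
  roberyufinpet (rule 2 does not apply)
  roberyufinpet → roberzufinpet   [unconditioned shift]
  roberzufinpet → robirzufinpit   [vowel merger]
  giving Moleni robirzufinpit.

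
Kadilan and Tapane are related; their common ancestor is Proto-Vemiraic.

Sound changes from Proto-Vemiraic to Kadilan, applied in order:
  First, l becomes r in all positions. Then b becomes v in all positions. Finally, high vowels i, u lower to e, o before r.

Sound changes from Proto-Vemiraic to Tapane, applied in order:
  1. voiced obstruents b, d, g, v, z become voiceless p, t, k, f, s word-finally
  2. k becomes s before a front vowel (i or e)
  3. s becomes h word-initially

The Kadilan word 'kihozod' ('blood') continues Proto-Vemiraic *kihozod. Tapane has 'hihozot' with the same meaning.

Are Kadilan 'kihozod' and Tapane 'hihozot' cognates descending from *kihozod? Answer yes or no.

Derive the expected Tapane reflex of *kihozod:
Tapane: *kihozod
  kihozod → kihozot   [final devoicing]
  kihozot → sihozot   [palatalisation]
  sihozot → hihozot   [debuccalisation]
  giving Tapane hihozot.
Tapane 'hihozot' matches the regular reflex exactly, so the pair is cognate.

yes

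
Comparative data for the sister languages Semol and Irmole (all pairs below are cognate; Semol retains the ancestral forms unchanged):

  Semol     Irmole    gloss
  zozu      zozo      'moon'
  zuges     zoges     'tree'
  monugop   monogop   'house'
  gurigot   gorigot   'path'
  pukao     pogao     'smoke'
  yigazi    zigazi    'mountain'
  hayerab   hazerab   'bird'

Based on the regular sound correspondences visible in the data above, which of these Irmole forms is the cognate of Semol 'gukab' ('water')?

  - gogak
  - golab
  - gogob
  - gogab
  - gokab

zuges ~ zoges, monugop ~ monogop — Semol u corresponds to Irmole o after a consonant, before a consonant other than r, m, n, p, b, f, v.
pukao ~ pogao — Semol k corresponds to Irmole g between vowels (before a back vowel).
Applying these to Semol 'gukab':
  gukab → gokab   (u→o after a consonant, before a consonant other than r, m, n, p, b, f, v)
  gokab → gogab   (k→g between vowels (before a back vowel))
So the Irmole cognate is 'gogab'.

gogab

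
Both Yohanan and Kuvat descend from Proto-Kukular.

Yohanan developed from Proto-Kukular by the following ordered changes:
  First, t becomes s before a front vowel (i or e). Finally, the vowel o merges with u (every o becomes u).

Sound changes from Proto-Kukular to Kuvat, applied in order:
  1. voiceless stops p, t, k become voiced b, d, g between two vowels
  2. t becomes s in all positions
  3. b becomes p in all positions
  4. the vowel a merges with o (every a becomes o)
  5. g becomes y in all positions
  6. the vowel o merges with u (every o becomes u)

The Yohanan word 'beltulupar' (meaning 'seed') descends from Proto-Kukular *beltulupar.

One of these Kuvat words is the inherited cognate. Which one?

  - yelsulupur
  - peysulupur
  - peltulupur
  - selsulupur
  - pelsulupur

pelsulupur

Kuvat: *beltulupar > beltulubar > belsulubar > pelsulupar > pelsulupor > pelsulupur  (by intervocalic voicing, unconditioned shift, unconditioned shift, vowel merger, vowel merger)
The other candidates each miss or misapply at least one Kuvat change.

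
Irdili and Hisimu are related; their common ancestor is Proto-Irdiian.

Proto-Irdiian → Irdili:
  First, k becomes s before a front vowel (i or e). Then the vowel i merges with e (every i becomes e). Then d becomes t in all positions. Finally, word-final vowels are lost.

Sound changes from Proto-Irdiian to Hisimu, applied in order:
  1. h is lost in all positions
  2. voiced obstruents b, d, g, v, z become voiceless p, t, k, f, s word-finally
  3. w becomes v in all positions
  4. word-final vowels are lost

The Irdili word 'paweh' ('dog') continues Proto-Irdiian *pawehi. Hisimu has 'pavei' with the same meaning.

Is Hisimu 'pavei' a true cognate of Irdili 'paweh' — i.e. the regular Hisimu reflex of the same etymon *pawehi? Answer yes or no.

no

Derive the expected Hisimu reflex of *pawehi:
Hisimu: *pawehi
  pawehi → pawei   [h-loss]
  pawei (rule 2 does not apply)
  pawei → pavei   [unconditioned shift]
  pavei → pave   [apocope]
  giving Hisimu pave.
The regular Hisimu reflex would be 'pave', but the attested form is 'pavei'. The correspondence is irregular, so they are not cognates (the Hisimu form has a different source).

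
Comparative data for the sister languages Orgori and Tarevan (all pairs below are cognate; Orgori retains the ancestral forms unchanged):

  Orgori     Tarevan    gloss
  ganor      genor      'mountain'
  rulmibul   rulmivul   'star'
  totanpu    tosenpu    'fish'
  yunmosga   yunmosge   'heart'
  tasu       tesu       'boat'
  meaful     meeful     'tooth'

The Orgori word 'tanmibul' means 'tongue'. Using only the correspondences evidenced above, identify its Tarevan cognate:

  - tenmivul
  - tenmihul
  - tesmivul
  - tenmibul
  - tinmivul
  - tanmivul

ganor ~ genor, totanpu ~ tosenpu — Orgori a corresponds to Tarevan e after a consonant, before a nasal.
rulmibul ~ rulmivul — Orgori b corresponds to Tarevan v between vowels (before a back vowel).
Applying these to Orgori 'tanmibul':
  tanmibul → tenmibul   (a→e after a consonant, before a nasal)
  tenmibul → tenmivul   (b→v between vowels (before a back vowel))
So the Tarevan cognate is 'tenmivul'.

tenmivul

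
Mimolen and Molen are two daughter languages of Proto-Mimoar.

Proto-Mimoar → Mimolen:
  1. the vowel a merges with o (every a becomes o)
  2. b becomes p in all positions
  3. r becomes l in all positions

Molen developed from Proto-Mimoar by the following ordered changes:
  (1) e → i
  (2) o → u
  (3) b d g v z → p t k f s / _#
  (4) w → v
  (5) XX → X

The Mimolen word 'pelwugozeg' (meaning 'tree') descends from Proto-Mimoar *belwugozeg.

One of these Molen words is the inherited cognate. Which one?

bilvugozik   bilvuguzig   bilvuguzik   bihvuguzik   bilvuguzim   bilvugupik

bilvuguzik

Molen: start from *belwugozeg.
  rule 1 (vowel merger): belwugozeg → bilwugozig
  rule 2 (vowel merger): bilwugozig → bilwuguzig
  rule 3 (final devoicing): bilwuguzig → bilwuguzik
  rule 4 (unconditioned shift): bilwuguzik → bilvuguzik
  rule 5: no change — bilvuguzik
  ⇒ Molen bilvuguzik
Only 'bilvuguzik' matches the regular Molen development of *belwugozeg.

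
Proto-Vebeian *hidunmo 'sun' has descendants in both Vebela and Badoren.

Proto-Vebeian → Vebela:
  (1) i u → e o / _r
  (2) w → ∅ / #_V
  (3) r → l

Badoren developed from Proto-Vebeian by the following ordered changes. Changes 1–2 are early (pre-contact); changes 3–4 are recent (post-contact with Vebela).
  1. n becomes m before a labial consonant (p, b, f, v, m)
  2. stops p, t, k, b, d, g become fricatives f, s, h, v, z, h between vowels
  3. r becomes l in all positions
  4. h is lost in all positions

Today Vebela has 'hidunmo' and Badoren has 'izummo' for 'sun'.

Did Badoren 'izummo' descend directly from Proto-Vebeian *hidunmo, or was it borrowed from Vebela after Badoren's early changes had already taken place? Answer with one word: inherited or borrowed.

If inherited, *hidunmo would pass through all of Badoren's changes:
Badoren: start from *hidunmo.
  rule 1 (nasal place assimilation): hidunmo → hidummo
  rule 2 (intervocalic lenition): hidummo → hizummo
  rule 3: no change — hizummo
  rule 4 (h-loss): hizummo → izummo
  ⇒ Badoren izummo
If borrowed from Vebela 'hidunmo' after the early changes, it would undergo only the recent ones:
  rule 3 (unconditioned shift): no change (hidunmo)
  rule 4 (h-loss): hidunmo → idunmo
  ⇒ as a loan: idunmo
Badoren 'izummo' matches the inherited outcome exactly, so it is an inherited cognate, not a loan.

inherited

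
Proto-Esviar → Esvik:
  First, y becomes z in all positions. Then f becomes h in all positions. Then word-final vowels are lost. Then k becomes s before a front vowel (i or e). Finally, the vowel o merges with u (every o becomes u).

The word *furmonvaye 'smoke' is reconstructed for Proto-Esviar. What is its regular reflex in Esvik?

hurmunvaz

Esvik: *furmonvaye > furmonvaze > hurmonvaze > hurmonvaz > hurmunvaz  (by unconditioned shift, unconditioned shift, apocope, vowel merger)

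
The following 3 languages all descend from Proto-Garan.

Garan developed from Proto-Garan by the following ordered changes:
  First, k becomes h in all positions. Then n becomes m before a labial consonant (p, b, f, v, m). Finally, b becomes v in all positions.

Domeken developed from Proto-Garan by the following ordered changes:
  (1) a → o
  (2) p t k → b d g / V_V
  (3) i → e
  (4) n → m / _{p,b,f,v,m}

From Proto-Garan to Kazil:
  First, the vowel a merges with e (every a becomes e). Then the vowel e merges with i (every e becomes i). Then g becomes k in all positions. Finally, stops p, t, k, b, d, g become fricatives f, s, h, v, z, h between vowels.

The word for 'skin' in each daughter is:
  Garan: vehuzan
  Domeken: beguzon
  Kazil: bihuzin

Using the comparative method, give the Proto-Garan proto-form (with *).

*bekuzan

Position 2: Garan has e, Domeken has e, Kazil has i. Garan preserves e here (none of its changes turn any other segment into e), so the proto-segment is *e.
Position 3: Garan has h, Domeken has g, Kazil has h. Taking the neighbouring segments as reconstructed: Garan h could go back to *k or *h; Domeken g could go back to *k or *g; Kazil h could go back to *k or *g or *h — the one source consistent with every daughter is *k.
Verify the candidate proto-form against each daughter:
Garan: *bekuzan
  bekuzan → behuzan   [unconditioned shift]
  behuzan (rule 2 does not apply)
  behuzan → vehuzan   [unconditioned shift]
  giving Garan vehuzan.
Domeken: *bekuzan > bekuzon > beguzon  (by vowel merger, intervocalic voicing)
Kazil: *bekuzan
  bekuzan → bekuzen   [vowel merger]
  bekuzen → bikuzin   [vowel merger]
  bikuzin (rule 3 does not apply)
  bikuzin → bihuzin   [intervocalic lenition]
  giving Kazil bihuzin.
Only *bekuzan yields all of Garan vehuzan, Domeken beguzon, Kazil bihuzin.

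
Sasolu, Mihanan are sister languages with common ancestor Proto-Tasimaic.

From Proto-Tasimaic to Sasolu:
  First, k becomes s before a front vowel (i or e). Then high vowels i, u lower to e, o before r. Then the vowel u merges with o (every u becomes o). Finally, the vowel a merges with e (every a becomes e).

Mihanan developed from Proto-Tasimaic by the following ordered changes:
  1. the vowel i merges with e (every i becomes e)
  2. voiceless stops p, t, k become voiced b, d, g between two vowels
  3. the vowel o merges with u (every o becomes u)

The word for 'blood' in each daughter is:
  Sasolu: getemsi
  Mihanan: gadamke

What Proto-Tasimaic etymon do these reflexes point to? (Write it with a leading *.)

*gatamki

Position 3: Sasolu has t, Mihanan has d. Sasolu preserves t here (none of its changes turn any other segment into t), so the proto-segment is *t.
Position 6: Sasolu has s, Mihanan has k. Mihanan preserves k here (none of its changes turn any other segment into k), so the proto-segment is *k.
Position 2: Sasolu has e, Mihanan has a. Mihanan preserves a here (none of its changes turn any other segment into a), so the proto-segment is *a.
This points to *gatamki. Verify forward in each daughter:
Sasolu: start from *gatamki.
  rule 1 (palatalisation): gatamki → gatamsi
  rule 2: no change — gatamsi
  rule 3: no change — gatamsi
  rule 4 (vowel merger): gatamsi → getemsi
  ⇒ Sasolu getemsi
Mihanan: *gatamki > gatamke > gadamke  (by vowel merger, intervocalic voicing)
Only *gatamki yields all of Sasolu getemsi, Mihanan gadamke.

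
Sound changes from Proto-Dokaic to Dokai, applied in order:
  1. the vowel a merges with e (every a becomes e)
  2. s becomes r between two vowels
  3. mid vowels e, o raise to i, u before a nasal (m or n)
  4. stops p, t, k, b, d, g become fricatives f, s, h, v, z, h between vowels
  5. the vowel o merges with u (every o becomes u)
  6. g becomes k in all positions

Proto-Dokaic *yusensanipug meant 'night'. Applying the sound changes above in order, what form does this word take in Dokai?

yurinsinifuk

Dokai: *yusensanipug > yusensenipug > yurensenipug > yurinsinipug > yurinsinifug > yurinsinifuk  (by vowel merger, rhotacism, pre-nasal raising, intervocalic lenition, unconditioned shift)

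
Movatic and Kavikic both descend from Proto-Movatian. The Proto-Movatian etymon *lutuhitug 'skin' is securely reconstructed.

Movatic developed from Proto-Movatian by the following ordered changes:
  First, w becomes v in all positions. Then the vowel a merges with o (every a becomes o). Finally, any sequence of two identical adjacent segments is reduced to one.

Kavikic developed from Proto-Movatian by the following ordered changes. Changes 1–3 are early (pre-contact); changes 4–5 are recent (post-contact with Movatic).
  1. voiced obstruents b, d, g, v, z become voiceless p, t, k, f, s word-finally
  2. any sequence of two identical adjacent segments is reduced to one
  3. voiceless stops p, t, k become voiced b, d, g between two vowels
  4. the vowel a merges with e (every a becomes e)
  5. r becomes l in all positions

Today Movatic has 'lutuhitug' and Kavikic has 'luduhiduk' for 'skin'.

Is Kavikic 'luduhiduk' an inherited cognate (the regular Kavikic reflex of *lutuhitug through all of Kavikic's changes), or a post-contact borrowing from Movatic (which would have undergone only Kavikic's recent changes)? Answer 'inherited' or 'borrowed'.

inherited

If inherited, *lutuhitug would pass through all of Kavikic's changes:
Kavikic: *lutuhitug
  lutuhitug → lutuhituk   [final devoicing]
  lutuhituk (rule 2 does not apply)
  lutuhituk → luduhiduk   [intervocalic voicing]
  luduhiduk (rule 4 does not apply)
  luduhiduk (rule 5 does not apply)
  giving Kavikic luduhiduk.
If borrowed from Movatic 'lutuhitug' after the early changes, it would undergo only the recent ones:
  rule 4 (vowel merger): no change (lutuhitug)
  rule 5 (unconditioned shift): no change (lutuhitug)
  ⇒ as a loan: lutuhitug
Kavikic 'luduhiduk' matches the inherited outcome exactly, so it is an inherited cognate, not a loan.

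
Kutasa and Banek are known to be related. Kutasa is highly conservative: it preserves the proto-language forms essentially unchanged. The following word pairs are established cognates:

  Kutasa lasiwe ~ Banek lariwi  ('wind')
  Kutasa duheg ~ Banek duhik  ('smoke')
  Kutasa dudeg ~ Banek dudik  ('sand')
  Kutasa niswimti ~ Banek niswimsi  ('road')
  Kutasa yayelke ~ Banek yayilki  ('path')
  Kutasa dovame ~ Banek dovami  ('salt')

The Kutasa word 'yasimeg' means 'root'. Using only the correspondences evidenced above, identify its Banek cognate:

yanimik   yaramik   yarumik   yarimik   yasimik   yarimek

lasiwe ~ lariwi — Kutasa s corresponds to Banek r between vowels (before a front vowel).
duheg ~ duhik, dudeg ~ dudik — Kutasa e corresponds to Banek i after a consonant, before a consonant other than r, m, n, p, b, f, v.
duheg ~ duhik, dudeg ~ dudik — Kutasa g corresponds to Banek k word-finally.
Applying these to Kutasa 'yasimeg':
  yasimeg → yarimeg   (s→r between vowels (before a front vowel))
  yarimeg → yarimig   (e→i after a consonant, before a consonant other than r, m, n, p, b, f, v)
  yarimig → yarimik   (g→k word-finally)
So the Banek cognate is 'yarimik'.

yarimik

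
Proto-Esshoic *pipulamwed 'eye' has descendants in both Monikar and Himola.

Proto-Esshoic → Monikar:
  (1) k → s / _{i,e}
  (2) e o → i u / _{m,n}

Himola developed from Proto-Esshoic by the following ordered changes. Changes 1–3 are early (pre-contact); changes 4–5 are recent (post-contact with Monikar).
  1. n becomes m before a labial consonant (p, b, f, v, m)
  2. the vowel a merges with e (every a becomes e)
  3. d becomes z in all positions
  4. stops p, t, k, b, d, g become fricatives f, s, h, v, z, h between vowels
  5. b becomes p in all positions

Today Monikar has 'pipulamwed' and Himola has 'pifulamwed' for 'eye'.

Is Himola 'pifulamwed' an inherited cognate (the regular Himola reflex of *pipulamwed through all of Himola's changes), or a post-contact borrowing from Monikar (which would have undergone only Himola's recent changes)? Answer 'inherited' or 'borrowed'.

borrowed

If inherited, *pipulamwed would pass through all of Himola's changes:
Himola: *pipulamwed
  pipulamwed (rule 1 does not apply)
  pipulamwed → pipulemwed   [vowel merger]
  pipulemwed → pipulemwez   [unconditioned shift]
  pipulemwez → pifulemwez   [intervocalic lenition]
  pifulemwez (rule 5 does not apply)
  giving Himola pifulemwez.
If borrowed from Monikar 'pipulamwed' after the early changes, it would undergo only the recent ones:
  rule 4 (intervocalic lenition): pipulamwed → pifulamwed
  rule 5 (unconditioned shift): no change (pifulamwed)
  ⇒ as a loan: pifulamwed
Himola 'pifulamwed' matches the loan outcome 'pifulamwed', not the inherited 'pifulemwez' — it skipped the early Himola changes, so it was borrowed from Monikar.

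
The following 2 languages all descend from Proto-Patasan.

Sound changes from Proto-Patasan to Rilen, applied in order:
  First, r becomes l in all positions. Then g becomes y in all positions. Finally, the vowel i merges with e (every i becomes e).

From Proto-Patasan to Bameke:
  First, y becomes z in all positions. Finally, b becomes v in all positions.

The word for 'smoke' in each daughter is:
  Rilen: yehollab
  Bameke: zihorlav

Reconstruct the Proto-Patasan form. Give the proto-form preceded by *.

Position 2: Rilen has e, Bameke has i. Bameke preserves i here (none of its changes turn any other segment into i), so the proto-segment is *i.
Position 5: Rilen has l, Bameke has r. Bameke preserves r here (none of its changes turn any other segment into r), so the proto-segment is *r.
Position 1: Rilen has y, Bameke has z. Taking the neighbouring segments as reconstructed: Rilen y could go back to *g or *y; Bameke z could go back to *z or *y — the one source consistent with every daughter is *y.
Verify the candidate proto-form against each daughter:
Rilen: *yihorlab
  yihorlab → yihollab   [unconditioned shift]
  yihollab (rule 2 does not apply)
  yihollab → yehollab   [vowel merger]
  giving Rilen yehollab.
Bameke: *yihorlab
  yihorlab → zihorlab   [unconditioned shift]
  zihorlab → zihorlav   [unconditioned shift]
  giving Bameke zihorlav.
No other proto-form is consistent with every reflex, so the reconstruction is *yihorlab.

*yihorlab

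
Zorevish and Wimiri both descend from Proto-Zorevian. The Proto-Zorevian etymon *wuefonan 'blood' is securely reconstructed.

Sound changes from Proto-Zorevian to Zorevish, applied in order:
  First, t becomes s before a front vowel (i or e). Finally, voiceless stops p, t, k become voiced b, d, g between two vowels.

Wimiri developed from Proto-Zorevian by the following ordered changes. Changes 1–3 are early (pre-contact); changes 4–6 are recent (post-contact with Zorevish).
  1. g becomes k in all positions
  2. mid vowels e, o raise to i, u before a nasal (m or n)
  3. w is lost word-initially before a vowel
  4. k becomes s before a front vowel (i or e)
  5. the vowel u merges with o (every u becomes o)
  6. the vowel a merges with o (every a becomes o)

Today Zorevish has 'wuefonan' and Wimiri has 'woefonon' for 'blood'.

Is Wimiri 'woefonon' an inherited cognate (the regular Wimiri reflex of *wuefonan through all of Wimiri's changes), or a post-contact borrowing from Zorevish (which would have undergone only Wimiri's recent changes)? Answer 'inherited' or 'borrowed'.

borrowed

If inherited, *wuefonan would pass through all of Wimiri's changes:
Wimiri: *wuefonan > wuefunan > uefunan > oefonan > oefonon  (by pre-nasal raising, glide loss, vowel merger, vowel merger)
If borrowed from Zorevish 'wuefonan' after the early changes, it would undergo only the recent ones:
  rule 4 (palatalisation): no change (wuefonan)
  rule 5 (vowel merger): wuefonan → woefonan
  rule 6 (vowel merger): woefonan → woefonon
  ⇒ as a loan: woefonon
Wimiri 'woefonon' matches the loan outcome 'woefonon', not the inherited 'oefonon' — it skipped the early Wimiri changes, so it was borrowed from Zorevish.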